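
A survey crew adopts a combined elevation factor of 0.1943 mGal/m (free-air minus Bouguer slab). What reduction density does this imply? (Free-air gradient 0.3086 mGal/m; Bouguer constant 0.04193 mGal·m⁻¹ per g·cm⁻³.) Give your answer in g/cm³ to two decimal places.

0.1943 = 0.3086 − 0.04193 × ρ
ρ = (0.3086 − 0.1943) / 0.04193 = 2.73 g/cm³

2.73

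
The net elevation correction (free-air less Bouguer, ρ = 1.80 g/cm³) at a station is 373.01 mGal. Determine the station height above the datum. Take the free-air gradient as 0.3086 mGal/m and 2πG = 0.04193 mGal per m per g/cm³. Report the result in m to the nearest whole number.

Combined gradient = 0.3086 − 0.04193 × 1.80 = 0.2331260 mGal/m
h = 373.01 / 0.2331260 = 1600.04 m

1600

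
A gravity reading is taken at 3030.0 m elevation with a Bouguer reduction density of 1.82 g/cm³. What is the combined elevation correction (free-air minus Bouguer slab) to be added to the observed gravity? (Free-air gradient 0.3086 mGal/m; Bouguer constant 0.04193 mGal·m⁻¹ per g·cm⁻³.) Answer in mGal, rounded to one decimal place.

Combined gradient = 0.3086 − 0.04193 × 1.82 = 0.2322874 mGal/m
Combined elevation correction = 0.2322874 × 3030.0 = 703.8 mGal

703.8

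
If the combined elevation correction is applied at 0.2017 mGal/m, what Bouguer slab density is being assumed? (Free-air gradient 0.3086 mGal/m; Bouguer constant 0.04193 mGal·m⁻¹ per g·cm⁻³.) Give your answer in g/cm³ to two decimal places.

2.55

0.2017 = 0.3086 − 0.04193 × ρ
ρ = (0.3086 − 0.2017) / 0.04193 = 2.55 g/cm³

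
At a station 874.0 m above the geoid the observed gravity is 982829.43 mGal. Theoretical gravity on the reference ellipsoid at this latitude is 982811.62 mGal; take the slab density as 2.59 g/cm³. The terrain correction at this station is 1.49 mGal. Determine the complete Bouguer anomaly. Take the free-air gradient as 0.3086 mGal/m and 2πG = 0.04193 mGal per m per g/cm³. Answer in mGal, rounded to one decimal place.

Free-air correction = 0.3086 × 874.0 = 269.72 mGal
Free-air anomaly = 982829.43 − 982811.62 + (269.72) = 287.53 mGal
Bouguer slab correction = 0.04193 × 2.59 × 874.0 = 94.92 mGal
Simple Bouguer anomaly = 287.53 − (94.92) = 192.61 mGal
Complete Bouguer anomaly = 192.61 + 1.49 = 194.10 mGal

194.1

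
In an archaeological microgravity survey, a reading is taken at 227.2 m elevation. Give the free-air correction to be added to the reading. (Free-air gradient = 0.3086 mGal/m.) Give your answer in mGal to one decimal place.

Free-air correction = 0.3086 × 227.2 = 70.1 mGal

70.1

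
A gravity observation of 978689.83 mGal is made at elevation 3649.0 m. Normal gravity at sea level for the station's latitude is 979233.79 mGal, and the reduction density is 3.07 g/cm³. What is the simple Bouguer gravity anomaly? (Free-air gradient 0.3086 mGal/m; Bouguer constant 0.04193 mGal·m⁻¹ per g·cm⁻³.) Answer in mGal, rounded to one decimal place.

112.4

Free-air correction = 0.3086 × 3649.0 = 1126.08 mGal
Free-air anomaly = 978689.83 − 979233.79 + (1126.08) = 582.12 mGal
Bouguer slab correction = 0.04193 × 3.07 × 3649.0 = 469.72 mGal
Simple Bouguer anomaly = 582.12 − (469.72) = 112.40 mGal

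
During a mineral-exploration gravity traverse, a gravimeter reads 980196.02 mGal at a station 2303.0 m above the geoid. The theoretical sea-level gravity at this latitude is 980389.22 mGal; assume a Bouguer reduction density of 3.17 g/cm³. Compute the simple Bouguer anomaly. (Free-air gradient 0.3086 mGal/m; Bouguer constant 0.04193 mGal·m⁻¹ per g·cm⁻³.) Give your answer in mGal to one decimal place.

Free-air correction = 0.3086 × 2303.0 = 710.71 mGal
Free-air anomaly = 980196.02 − 980389.22 + (710.71) = 517.51 mGal
Bouguer slab correction = 0.04193 × 3.17 × 2303.0 = 306.11 mGal
Simple Bouguer anomaly = 517.51 − (306.11) = 211.40 mGal

211.4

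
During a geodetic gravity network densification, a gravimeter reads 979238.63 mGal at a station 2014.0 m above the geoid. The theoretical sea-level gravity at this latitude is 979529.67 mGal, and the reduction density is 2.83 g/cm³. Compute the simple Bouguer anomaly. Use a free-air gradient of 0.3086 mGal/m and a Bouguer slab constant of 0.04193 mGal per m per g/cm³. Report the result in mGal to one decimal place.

Free-air correction = 0.3086 × 2014.0 = 621.52 mGal
Free-air anomaly = 979238.63 − 979529.67 + (621.52) = 330.48 mGal
Bouguer slab correction = 0.04193 × 2.83 × 2014.0 = 238.99 mGal
Simple Bouguer anomaly = 330.48 − (238.99) = 91.49 mGal

91.5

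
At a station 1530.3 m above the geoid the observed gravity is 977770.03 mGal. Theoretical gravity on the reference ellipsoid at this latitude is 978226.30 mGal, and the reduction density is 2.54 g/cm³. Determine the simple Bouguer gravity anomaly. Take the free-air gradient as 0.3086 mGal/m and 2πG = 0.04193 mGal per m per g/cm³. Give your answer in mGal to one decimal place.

Free-air correction = 0.3086 × 1530.3 = 472.25 mGal
Free-air anomaly = 977770.03 − 978226.30 + (472.25) = 15.98 mGal
Bouguer slab correction = 0.04193 × 2.54 × 1530.3 = 162.98 mGal
Simple Bouguer anomaly = 15.98 − (162.98) = -147.00 mGal

-147.0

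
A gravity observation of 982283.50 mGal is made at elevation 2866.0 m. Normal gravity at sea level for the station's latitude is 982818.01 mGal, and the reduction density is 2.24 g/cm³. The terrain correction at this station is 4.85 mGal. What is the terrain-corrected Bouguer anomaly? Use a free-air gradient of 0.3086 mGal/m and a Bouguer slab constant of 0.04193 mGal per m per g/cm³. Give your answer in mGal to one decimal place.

Free-air correction = 0.3086 × 2866.0 = 884.45 mGal
Free-air anomaly = 982283.50 − 982818.01 + (884.45) = 349.94 mGal
Bouguer slab correction = 0.04193 × 2.24 × 2866.0 = 269.18 mGal
Simple Bouguer anomaly = 349.94 − (269.18) = 80.76 mGal
Complete Bouguer anomaly = 80.76 + 4.85 = 85.61 mGal

85.6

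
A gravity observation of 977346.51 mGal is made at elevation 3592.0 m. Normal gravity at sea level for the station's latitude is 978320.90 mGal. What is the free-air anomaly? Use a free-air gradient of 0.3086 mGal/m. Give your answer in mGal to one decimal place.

Free-air correction = 0.3086 × 3592.0 = 1108.49 mGal
Free-air anomaly = 977346.51 − 978320.90 + (1108.49) = 134.10 mGal

134.1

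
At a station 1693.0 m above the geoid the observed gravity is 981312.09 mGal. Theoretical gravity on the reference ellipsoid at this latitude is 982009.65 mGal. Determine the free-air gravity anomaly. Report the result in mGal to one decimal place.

Free-air correction = 0.3086 × 1693.0 = 522.46 mGal
Free-air anomaly = 981312.09 − 982009.65 + (522.46) = -175.10 mGal

-175.1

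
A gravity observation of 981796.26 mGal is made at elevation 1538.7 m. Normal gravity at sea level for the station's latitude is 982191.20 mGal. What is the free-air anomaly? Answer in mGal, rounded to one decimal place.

Free-air correction = 0.3086 × 1538.7 = 474.84 mGal
Free-air anomaly = 981796.26 − 982191.20 + (474.84) = 79.90 mGal

79.9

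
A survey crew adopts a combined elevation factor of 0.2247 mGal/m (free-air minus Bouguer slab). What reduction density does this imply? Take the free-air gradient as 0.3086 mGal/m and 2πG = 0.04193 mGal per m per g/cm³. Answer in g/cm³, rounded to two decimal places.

2.00

0.2247 = 0.3086 − 0.04193 × ρ
ρ = (0.3086 − 0.2247) / 0.04193 = 2.00 g/cm³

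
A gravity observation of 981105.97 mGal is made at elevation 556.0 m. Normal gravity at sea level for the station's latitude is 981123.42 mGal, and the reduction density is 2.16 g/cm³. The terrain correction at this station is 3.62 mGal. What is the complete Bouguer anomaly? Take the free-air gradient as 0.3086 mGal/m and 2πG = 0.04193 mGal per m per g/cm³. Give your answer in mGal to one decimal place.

Free-air correction = 0.3086 × 556.0 = 171.58 mGal
Free-air anomaly = 981105.97 − 981123.42 + (171.58) = 154.13 mGal
Bouguer slab correction = 0.04193 × 2.16 × 556.0 = 50.36 mGal
Simple Bouguer anomaly = 154.13 − (50.36) = 103.77 mGal
Complete Bouguer anomaly = 103.77 + 3.62 = 107.39 mGal

107.4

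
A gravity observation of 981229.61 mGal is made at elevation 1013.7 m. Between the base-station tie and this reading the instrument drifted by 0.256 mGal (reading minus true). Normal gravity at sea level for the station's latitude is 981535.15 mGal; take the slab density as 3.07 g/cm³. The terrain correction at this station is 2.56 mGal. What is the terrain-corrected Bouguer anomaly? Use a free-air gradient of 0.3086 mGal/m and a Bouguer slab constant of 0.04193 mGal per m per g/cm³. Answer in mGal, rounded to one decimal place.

-120.9

Drift-corrected reading = 981229.61 − (0.256) = 981229.354 mGal
Free-air correction = 0.3086 × 1013.7 = 312.83 mGal
Free-air anomaly = 981229.354 − 981535.15 + (312.83) = 7.034 mGal
Bouguer slab correction = 0.04193 × 3.07 × 1013.7 = 130.49 mGal
Simple Bouguer anomaly = 7.034 − (130.49) = -123.456 mGal
Complete Bouguer anomaly = -123.456 + 2.56 = -120.896 mGal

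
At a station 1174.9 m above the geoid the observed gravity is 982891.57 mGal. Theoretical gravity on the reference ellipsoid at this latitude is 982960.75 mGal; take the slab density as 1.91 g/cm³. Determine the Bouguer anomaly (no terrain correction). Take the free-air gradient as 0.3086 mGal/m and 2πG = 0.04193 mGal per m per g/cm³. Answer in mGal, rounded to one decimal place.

199.3

Free-air correction = 0.3086 × 1174.9 = 362.57 mGal
Free-air anomaly = 982891.57 − 982960.75 + (362.57) = 293.39 mGal
Bouguer slab correction = 0.04193 × 1.91 × 1174.9 = 94.09 mGal
Simple Bouguer anomaly = 293.39 − (94.09) = 199.30 mGal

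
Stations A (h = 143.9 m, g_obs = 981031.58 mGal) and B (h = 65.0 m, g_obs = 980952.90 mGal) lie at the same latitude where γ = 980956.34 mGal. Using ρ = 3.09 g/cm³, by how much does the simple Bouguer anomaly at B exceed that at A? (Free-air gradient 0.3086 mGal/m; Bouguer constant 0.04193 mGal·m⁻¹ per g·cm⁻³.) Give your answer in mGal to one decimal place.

Δg_SB(A) = 981031.58 − 980956.34 + 0.3086×143.9 − 0.04193×3.09×143.9 = 101.00 mGal
Δg_SB(B) = 980952.90 − 980956.34 + 0.3086×65.0 − 0.04193×3.09×65.0 = 8.20 mGal
Difference = 8.20 − (101.00) = -92.80 mGal

-92.8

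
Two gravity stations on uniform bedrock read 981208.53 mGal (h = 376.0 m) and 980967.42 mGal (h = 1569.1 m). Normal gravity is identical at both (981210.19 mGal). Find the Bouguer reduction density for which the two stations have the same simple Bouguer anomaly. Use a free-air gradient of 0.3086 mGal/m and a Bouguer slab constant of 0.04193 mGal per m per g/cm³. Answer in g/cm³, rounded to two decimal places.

2.54

Δg_obs = 980967.42 − 981208.53 = -241.11 mGal over Δh = 1569.1 − 376.0 = 1193.1 m
Equal Bouguer anomalies ⇒ Δg_obs + (0.3086 − 0.04193ρ)·Δh = 0
0.3086 − 0.04193ρ = −Δg_obs/Δh = 0.20209
ρ = (0.3086 − 0.20209) / 0.04193 = 2.54 g/cm³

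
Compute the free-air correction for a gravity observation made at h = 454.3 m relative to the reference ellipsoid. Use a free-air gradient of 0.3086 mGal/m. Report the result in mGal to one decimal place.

Free-air correction = 0.3086 × 454.3 = 140.2 mGal

140.2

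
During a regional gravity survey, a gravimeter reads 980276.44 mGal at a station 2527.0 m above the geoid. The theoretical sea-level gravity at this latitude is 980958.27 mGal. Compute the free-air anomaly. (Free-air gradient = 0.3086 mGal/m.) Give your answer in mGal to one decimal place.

98.0

Free-air correction = 0.3086 × 2527.0 = 779.83 mGal
Free-air anomaly = 980276.44 − 980958.27 + (779.83) = 98.00 mGal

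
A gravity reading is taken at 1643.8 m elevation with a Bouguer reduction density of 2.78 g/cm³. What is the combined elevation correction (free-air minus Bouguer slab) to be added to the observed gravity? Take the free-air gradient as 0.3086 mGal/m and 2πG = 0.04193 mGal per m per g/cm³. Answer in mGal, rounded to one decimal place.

Combined gradient = 0.3086 − 0.04193 × 2.78 = 0.1920346 mGal/m
Combined elevation correction = 0.1920346 × 1643.8 = 315.7 mGal

315.7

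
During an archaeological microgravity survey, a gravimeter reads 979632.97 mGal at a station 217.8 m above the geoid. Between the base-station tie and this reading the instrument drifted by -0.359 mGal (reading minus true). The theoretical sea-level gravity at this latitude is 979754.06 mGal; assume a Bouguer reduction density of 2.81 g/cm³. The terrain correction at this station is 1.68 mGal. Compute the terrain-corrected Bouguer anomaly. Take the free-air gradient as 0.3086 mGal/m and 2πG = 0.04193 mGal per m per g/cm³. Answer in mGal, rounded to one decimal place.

Drift-corrected reading = 979632.97 − (-0.359) = 979633.329 mGal
Free-air correction = 0.3086 × 217.8 = 67.21 mGal
Free-air anomaly = 979633.329 − 979754.06 + (67.21) = -53.521 mGal
Bouguer slab correction = 0.04193 × 2.81 × 217.8 = 25.66 mGal
Simple Bouguer anomaly = -53.521 − (25.66) = -79.181 mGal
Complete Bouguer anomaly = -79.181 + 1.68 = -77.501 mGal

-77.5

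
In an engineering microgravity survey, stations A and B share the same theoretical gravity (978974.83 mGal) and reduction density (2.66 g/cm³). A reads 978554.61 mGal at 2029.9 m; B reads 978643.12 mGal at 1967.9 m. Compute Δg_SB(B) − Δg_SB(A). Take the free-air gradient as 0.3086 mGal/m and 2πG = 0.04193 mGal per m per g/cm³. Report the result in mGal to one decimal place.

76.3

Δg_SB(A) = 978554.61 − 978974.83 + 0.3086×2029.9 − 0.04193×2.66×2029.9 = -20.20 mGal
Δg_SB(B) = 978643.12 − 978974.83 + 0.3086×1967.9 − 0.04193×2.66×1967.9 = 56.10 mGal
Difference = 56.10 − (-20.20) = 76.30 mGal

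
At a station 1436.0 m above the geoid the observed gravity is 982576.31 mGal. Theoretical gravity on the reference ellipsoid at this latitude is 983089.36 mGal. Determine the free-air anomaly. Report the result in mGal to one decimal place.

Free-air correction = 0.3086 × 1436.0 = 443.15 mGal
Free-air anomaly = 982576.31 − 983089.36 + (443.15) = -69.90 mGal

-69.9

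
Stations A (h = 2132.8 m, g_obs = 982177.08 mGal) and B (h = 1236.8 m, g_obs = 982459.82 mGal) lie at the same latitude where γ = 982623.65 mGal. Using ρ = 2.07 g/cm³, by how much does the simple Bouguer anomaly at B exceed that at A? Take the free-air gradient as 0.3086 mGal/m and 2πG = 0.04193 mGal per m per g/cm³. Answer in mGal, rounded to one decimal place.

84.0

Δg_SB(A) = 982177.08 − 982623.65 + 0.3086×2132.8 − 0.04193×2.07×2132.8 = 26.50 mGal
Δg_SB(B) = 982459.82 − 982623.65 + 0.3086×1236.8 − 0.04193×2.07×1236.8 = 110.50 mGal
Difference = 110.50 − (26.50) = 84.00 mGal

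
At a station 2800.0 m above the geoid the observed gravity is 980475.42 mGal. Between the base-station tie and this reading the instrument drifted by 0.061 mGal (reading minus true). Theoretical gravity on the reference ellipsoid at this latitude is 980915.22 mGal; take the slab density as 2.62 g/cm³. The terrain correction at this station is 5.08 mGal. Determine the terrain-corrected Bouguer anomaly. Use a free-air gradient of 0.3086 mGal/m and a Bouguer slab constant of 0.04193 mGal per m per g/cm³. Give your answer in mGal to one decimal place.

Drift-corrected reading = 980475.42 − (0.061) = 980475.359 mGal
Free-air correction = 0.3086 × 2800.0 = 864.08 mGal
Free-air anomaly = 980475.359 − 980915.22 + (864.08) = 424.219 mGal
Bouguer slab correction = 0.04193 × 2.62 × 2800.0 = 307.60 mGal
Simple Bouguer anomaly = 424.219 − (307.60) = 116.619 mGal
Complete Bouguer anomaly = 116.619 + 5.08 = 121.699 mGal

121.7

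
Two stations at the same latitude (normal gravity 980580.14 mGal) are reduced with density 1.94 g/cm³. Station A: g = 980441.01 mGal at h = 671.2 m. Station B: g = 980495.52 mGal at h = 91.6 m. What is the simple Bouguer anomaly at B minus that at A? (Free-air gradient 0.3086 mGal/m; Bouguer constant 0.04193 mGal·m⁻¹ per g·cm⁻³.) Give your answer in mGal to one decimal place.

Δg_SB(A) = 980441.01 − 980580.14 + 0.3086×671.2 − 0.04193×1.94×671.2 = 13.40 mGal
Δg_SB(B) = 980495.52 − 980580.14 + 0.3086×91.6 − 0.04193×1.94×91.6 = -63.80 mGal
Difference = -63.80 − (13.40) = -77.20 mGal

-77.2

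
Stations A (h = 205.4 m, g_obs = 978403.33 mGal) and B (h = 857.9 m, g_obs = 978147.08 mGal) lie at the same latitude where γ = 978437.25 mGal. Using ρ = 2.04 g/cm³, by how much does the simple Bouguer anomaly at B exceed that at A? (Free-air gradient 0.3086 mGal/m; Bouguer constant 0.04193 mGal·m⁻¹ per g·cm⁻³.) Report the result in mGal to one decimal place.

-110.7

Δg_SB(A) = 978403.33 − 978437.25 + 0.3086×205.4 − 0.04193×2.04×205.4 = 11.90 mGal
Δg_SB(B) = 978147.08 − 978437.25 + 0.3086×857.9 − 0.04193×2.04×857.9 = -98.80 mGal
Difference = -98.80 − (11.90) = -110.70 mGal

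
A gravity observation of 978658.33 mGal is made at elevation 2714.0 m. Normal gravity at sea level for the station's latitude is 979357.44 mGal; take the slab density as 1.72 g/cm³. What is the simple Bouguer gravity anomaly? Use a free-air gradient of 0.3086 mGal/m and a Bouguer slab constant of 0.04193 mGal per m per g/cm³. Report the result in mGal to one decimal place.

Free-air correction = 0.3086 × 2714.0 = 837.54 mGal
Free-air anomaly = 978658.33 − 979357.44 + (837.54) = 138.43 mGal
Bouguer slab correction = 0.04193 × 1.72 × 2714.0 = 195.73 mGal
Simple Bouguer anomaly = 138.43 − (195.73) = -57.30 mGal

-57.3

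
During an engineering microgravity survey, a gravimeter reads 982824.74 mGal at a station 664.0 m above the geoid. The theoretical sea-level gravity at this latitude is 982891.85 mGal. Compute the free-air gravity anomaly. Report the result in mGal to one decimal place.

137.8

Free-air correction = 0.3086 × 664.0 = 204.91 mGal
Free-air anomaly = 982824.74 − 982891.85 + (204.91) = 137.80 mGal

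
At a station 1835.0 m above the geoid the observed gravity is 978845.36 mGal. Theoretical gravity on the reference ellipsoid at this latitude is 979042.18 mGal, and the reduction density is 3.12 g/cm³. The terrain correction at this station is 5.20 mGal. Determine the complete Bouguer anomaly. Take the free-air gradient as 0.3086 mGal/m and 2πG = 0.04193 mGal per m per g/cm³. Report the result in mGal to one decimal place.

134.6

Free-air correction = 0.3086 × 1835.0 = 566.28 mGal
Free-air anomaly = 978845.36 − 979042.18 + (566.28) = 369.46 mGal
Bouguer slab correction = 0.04193 × 3.12 × 1835.0 = 240.06 mGal
Simple Bouguer anomaly = 369.46 − (240.06) = 129.40 mGal
Complete Bouguer anomaly = 129.40 + 5.20 = 134.60 mGal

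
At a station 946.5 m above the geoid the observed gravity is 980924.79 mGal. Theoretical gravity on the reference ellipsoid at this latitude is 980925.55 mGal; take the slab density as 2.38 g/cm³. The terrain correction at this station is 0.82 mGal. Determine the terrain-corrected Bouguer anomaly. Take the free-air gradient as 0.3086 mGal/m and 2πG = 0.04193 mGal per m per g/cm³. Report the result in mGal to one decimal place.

197.7

Free-air correction = 0.3086 × 946.5 = 292.09 mGal
Free-air anomaly = 980924.79 − 980925.55 + (292.09) = 291.33 mGal
Bouguer slab correction = 0.04193 × 2.38 × 946.5 = 94.45 mGal
Simple Bouguer anomaly = 291.33 − (94.45) = 196.88 mGal
Complete Bouguer anomaly = 196.88 + 0.82 = 197.70 mGal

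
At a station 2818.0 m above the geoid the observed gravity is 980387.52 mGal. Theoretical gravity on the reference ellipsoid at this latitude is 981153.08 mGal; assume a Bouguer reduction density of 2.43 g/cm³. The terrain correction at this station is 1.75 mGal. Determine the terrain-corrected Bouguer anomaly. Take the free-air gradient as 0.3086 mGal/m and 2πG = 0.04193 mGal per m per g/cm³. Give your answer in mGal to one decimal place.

Free-air correction = 0.3086 × 2818.0 = 869.63 mGal
Free-air anomaly = 980387.52 − 981153.08 + (869.63) = 104.07 mGal
Bouguer slab correction = 0.04193 × 2.43 × 2818.0 = 287.13 mGal
Simple Bouguer anomaly = 104.07 − (287.13) = -183.06 mGal
Complete Bouguer anomaly = -183.06 + 1.75 = -181.31 mGal

-181.3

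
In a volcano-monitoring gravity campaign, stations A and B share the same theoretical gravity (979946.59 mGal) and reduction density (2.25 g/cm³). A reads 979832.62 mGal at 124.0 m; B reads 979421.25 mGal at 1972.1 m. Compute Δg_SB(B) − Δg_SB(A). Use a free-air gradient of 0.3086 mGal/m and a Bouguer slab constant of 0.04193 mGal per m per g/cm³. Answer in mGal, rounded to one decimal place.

Δg_SB(A) = 979832.62 − 979946.59 + 0.3086×124.0 − 0.04193×2.25×124.0 = -87.40 mGal
Δg_SB(B) = 979421.25 − 979946.59 + 0.3086×1972.1 − 0.04193×2.25×1972.1 = -102.80 mGal
Difference = -102.80 − (-87.40) = -15.40 mGal

-15.4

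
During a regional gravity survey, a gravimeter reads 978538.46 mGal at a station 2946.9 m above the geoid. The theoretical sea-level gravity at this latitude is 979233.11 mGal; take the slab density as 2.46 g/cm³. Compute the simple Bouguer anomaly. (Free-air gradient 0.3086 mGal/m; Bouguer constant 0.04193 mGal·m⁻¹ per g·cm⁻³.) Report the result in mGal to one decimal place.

-89.2

Free-air correction = 0.3086 × 2946.9 = 909.41 mGal
Free-air anomaly = 978538.46 − 979233.11 + (909.41) = 214.76 mGal
Bouguer slab correction = 0.04193 × 2.46 × 2946.9 = 303.97 mGal
Simple Bouguer anomaly = 214.76 − (303.97) = -89.21 mGal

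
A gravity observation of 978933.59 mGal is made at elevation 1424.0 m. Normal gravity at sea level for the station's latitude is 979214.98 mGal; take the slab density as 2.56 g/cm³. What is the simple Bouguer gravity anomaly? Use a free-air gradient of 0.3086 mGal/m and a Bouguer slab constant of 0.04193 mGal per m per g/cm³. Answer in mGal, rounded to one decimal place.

5.2

Free-air correction = 0.3086 × 1424.0 = 439.45 mGal
Free-air anomaly = 978933.59 − 979214.98 + (439.45) = 158.06 mGal
Bouguer slab correction = 0.04193 × 2.56 × 1424.0 = 152.85 mGal
Simple Bouguer anomaly = 158.06 − (152.85) = 5.21 mGal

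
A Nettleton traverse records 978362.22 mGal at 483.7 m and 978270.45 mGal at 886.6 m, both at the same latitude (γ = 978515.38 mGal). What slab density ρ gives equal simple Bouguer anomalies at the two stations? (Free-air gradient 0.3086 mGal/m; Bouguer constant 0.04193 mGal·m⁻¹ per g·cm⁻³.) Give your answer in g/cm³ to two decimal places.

Δg_obs = 978270.45 − 978362.22 = -91.77 mGal over Δh = 886.6 − 483.7 = 402.9 m
Equal Bouguer anomalies ⇒ Δg_obs + (0.3086 − 0.04193ρ)·Δh = 0
0.3086 − 0.04193ρ = −Δg_obs/Δh = 0.22777
ρ = (0.3086 − 0.22777) / 0.04193 = 1.93 g/cm³

1.93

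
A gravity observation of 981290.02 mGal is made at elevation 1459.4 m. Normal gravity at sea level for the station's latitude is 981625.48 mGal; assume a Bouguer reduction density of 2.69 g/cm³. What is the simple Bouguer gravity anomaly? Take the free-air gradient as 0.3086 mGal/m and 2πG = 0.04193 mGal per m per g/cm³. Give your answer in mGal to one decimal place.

-49.7

Free-air correction = 0.3086 × 1459.4 = 450.37 mGal
Free-air anomaly = 981290.02 − 981625.48 + (450.37) = 114.91 mGal
Bouguer slab correction = 0.04193 × 2.69 × 1459.4 = 164.61 mGal
Simple Bouguer anomaly = 114.91 − (164.61) = -49.70 mGal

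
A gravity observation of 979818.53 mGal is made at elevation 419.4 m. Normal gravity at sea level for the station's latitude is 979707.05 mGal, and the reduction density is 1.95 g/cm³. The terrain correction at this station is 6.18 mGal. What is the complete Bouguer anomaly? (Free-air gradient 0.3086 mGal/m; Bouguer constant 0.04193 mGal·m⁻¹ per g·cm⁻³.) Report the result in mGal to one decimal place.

212.8

Free-air correction = 0.3086 × 419.4 = 129.43 mGal
Free-air anomaly = 979818.53 − 979707.05 + (129.43) = 240.91 mGal
Bouguer slab correction = 0.04193 × 1.95 × 419.4 = 34.29 mGal
Simple Bouguer anomaly = 240.91 − (34.29) = 206.62 mGal
Complete Bouguer anomaly = 206.62 + 6.18 = 212.80 mGal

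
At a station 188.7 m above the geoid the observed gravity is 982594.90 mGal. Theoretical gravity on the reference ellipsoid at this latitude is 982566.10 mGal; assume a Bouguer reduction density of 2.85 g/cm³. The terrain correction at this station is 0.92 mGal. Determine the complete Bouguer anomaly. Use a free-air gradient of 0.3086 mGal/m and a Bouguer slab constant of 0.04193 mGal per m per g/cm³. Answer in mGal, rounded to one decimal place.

Free-air correction = 0.3086 × 188.7 = 58.23 mGal
Free-air anomaly = 982594.90 − 982566.10 + (58.23) = 87.03 mGal
Bouguer slab correction = 0.04193 × 2.85 × 188.7 = 22.55 mGal
Simple Bouguer anomaly = 87.03 − (22.55) = 64.48 mGal
Complete Bouguer anomaly = 64.48 + 0.92 = 65.40 mGal

65.4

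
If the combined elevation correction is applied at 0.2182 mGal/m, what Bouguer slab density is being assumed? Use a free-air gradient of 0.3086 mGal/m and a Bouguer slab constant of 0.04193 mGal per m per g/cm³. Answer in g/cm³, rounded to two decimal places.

2.16

0.2182 = 0.3086 − 0.04193 × ρ
ρ = (0.3086 − 0.2182) / 0.04193 = 2.16 g/cm³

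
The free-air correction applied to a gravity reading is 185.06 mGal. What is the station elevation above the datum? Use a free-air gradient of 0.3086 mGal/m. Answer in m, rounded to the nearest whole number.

h = 185.06 / 0.3086 = 599.68 m

600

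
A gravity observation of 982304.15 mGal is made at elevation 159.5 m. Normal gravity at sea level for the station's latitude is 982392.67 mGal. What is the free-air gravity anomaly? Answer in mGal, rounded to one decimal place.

-39.3

Free-air correction = 0.3086 × 159.5 = 49.22 mGal
Free-air anomaly = 982304.15 − 982392.67 + (49.22) = -39.30 mGal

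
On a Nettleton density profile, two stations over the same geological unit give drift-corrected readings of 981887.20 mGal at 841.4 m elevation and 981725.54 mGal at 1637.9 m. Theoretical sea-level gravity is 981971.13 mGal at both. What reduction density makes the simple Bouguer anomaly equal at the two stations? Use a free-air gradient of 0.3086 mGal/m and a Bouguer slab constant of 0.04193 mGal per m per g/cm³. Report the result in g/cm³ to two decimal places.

2.52

Δg_obs = 981725.54 − 981887.20 = -161.66 mGal over Δh = 1637.9 − 841.4 = 796.5 m
Equal Bouguer anomalies ⇒ Δg_obs + (0.3086 − 0.04193ρ)·Δh = 0
0.3086 − 0.04193ρ = −Δg_obs/Δh = 0.20296
ρ = (0.3086 − 0.20296) / 0.04193 = 2.52 g/cm³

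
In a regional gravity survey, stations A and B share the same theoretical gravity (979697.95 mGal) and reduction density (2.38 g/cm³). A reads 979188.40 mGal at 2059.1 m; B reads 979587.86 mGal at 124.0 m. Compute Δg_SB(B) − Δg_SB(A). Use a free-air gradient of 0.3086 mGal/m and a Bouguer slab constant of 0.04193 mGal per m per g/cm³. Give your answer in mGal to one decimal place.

Δg_SB(A) = 979188.40 − 979697.95 + 0.3086×2059.1 − 0.04193×2.38×2059.1 = -79.60 mGal
Δg_SB(B) = 979587.86 − 979697.95 + 0.3086×124.0 − 0.04193×2.38×124.0 = -84.20 mGal
Difference = -84.20 − (-79.60) = -4.60 mGal

-4.6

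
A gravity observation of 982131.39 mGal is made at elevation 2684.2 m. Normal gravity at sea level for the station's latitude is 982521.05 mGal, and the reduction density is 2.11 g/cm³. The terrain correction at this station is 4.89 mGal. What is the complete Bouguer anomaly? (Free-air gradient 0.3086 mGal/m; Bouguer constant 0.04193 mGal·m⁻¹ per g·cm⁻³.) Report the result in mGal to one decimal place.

Free-air correction = 0.3086 × 2684.2 = 828.34 mGal
Free-air anomaly = 982131.39 − 982521.05 + (828.34) = 438.68 mGal
Bouguer slab correction = 0.04193 × 2.11 × 2684.2 = 237.48 mGal
Simple Bouguer anomaly = 438.68 − (237.48) = 201.20 mGal
Complete Bouguer anomaly = 201.20 + 4.89 = 206.09 mGal

206.1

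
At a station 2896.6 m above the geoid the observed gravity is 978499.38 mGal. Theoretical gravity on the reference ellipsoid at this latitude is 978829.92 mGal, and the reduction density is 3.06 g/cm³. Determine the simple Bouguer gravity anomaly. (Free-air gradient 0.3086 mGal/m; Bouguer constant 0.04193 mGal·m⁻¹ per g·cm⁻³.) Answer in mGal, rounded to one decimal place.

Free-air correction = 0.3086 × 2896.6 = 893.89 mGal
Free-air anomaly = 978499.38 − 978829.92 + (893.89) = 563.35 mGal
Bouguer slab correction = 0.04193 × 3.06 × 2896.6 = 371.65 mGal
Simple Bouguer anomaly = 563.35 − (371.65) = 191.70 mGal

191.7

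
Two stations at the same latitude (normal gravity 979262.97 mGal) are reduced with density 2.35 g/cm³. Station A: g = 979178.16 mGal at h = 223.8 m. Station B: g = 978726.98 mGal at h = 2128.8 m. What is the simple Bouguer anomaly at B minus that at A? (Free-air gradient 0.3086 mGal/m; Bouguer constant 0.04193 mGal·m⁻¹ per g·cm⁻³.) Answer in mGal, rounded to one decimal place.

-51.0

Δg_SB(A) = 979178.16 − 979262.97 + 0.3086×223.8 − 0.04193×2.35×223.8 = -37.80 mGal
Δg_SB(B) = 978726.98 − 979262.97 + 0.3086×2128.8 − 0.04193×2.35×2128.8 = -88.80 mGal
Difference = -88.80 − (-37.80) = -51.00 mGal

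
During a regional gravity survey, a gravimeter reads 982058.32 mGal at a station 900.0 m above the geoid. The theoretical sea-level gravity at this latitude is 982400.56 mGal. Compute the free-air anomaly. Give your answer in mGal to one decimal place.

-64.5

Free-air correction = 0.3086 × 900.0 = 277.74 mGal
Free-air anomaly = 982058.32 − 982400.56 + (277.74) = -64.50 mGal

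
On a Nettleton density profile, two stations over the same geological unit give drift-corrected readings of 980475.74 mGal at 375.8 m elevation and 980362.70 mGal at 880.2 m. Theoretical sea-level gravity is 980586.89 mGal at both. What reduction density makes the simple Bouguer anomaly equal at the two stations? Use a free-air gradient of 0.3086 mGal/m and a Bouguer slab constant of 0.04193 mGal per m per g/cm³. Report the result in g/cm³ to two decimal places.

Δg_obs = 980362.70 − 980475.74 = -113.04 mGal over Δh = 880.2 − 375.8 = 504.4 m
Equal Bouguer anomalies ⇒ Δg_obs + (0.3086 − 0.04193ρ)·Δh = 0
0.3086 − 0.04193ρ = −Δg_obs/Δh = 0.22411
ρ = (0.3086 − 0.22411) / 0.04193 = 2.02 g/cm³

2.02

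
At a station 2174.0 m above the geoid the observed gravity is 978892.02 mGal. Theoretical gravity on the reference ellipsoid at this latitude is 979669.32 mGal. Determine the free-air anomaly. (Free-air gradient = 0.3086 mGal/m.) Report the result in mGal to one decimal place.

Free-air correction = 0.3086 × 2174.0 = 670.90 mGal
Free-air anomaly = 978892.02 − 979669.32 + (670.90) = -106.40 mGal

-106.4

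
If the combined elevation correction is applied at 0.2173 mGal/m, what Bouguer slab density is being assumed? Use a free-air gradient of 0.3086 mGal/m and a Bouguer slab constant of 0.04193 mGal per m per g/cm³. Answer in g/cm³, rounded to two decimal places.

0.2173 = 0.3086 − 0.04193 × ρ
ρ = (0.3086 − 0.2173) / 0.04193 = 2.18 g/cm³

2.18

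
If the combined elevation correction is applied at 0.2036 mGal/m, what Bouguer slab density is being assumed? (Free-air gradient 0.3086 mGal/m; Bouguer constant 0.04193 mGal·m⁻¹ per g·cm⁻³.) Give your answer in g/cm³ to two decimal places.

0.2036 = 0.3086 − 0.04193 × ρ
ρ = (0.3086 − 0.2036) / 0.04193 = 2.50 g/cm³

2.50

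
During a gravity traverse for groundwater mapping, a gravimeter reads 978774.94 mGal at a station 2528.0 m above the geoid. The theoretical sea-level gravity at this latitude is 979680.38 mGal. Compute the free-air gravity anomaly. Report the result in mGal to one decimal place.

-125.3

Free-air correction = 0.3086 × 2528.0 = 780.14 mGal
Free-air anomaly = 978774.94 − 979680.38 + (780.14) = -125.30 mGal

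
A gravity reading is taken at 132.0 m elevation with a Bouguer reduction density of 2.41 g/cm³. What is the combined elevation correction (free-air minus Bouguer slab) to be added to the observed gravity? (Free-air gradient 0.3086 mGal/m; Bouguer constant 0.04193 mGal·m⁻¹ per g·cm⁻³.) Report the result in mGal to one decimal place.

27.4

Combined gradient = 0.3086 − 0.04193 × 2.41 = 0.2075487 mGal/m
Combined elevation correction = 0.2075487 × 132.0 = 27.4 mGal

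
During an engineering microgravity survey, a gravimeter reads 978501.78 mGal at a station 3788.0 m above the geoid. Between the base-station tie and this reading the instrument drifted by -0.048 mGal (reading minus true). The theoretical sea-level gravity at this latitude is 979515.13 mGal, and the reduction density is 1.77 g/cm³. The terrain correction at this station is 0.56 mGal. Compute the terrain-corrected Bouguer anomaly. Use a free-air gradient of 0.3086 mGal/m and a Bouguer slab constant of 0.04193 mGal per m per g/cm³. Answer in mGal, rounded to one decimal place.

-124.9

Drift-corrected reading = 978501.78 − (-0.048) = 978501.828 mGal
Free-air correction = 0.3086 × 3788.0 = 1168.98 mGal
Free-air anomaly = 978501.828 − 979515.13 + (1168.98) = 155.678 mGal
Bouguer slab correction = 0.04193 × 1.77 × 3788.0 = 281.13 mGal
Simple Bouguer anomaly = 155.678 − (281.13) = -125.452 mGal
Complete Bouguer anomaly = -125.452 + 0.56 = -124.892 mGal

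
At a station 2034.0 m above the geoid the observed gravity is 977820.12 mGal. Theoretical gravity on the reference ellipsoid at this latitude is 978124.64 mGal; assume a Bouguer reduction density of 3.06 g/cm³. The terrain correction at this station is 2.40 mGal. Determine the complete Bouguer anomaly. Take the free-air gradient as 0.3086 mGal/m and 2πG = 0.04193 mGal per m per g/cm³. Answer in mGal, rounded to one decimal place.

64.6

Free-air correction = 0.3086 × 2034.0 = 627.69 mGal
Free-air anomaly = 977820.12 − 978124.64 + (627.69) = 323.17 mGal
Bouguer slab correction = 0.04193 × 3.06 × 2034.0 = 260.97 mGal
Simple Bouguer anomaly = 323.17 − (260.97) = 62.20 mGal
Complete Bouguer anomaly = 62.20 + 2.40 = 64.60 mGal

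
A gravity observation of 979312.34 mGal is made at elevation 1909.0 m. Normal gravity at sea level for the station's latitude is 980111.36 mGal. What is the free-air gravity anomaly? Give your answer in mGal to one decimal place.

Free-air correction = 0.3086 × 1909.0 = 589.12 mGal
Free-air anomaly = 979312.34 − 980111.36 + (589.12) = -209.90 mGal

-209.9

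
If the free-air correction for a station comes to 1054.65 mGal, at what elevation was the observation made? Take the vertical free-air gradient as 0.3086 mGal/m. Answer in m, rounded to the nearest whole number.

3418

h = 1054.65 / 0.3086 = 3417.53 m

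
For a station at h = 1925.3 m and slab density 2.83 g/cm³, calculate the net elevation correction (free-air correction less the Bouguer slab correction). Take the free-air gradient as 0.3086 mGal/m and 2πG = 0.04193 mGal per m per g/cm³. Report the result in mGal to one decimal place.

365.7

Combined gradient = 0.3086 − 0.04193 × 2.83 = 0.1899381 mGal/m
Combined elevation correction = 0.1899381 × 1925.3 = 365.7 mGal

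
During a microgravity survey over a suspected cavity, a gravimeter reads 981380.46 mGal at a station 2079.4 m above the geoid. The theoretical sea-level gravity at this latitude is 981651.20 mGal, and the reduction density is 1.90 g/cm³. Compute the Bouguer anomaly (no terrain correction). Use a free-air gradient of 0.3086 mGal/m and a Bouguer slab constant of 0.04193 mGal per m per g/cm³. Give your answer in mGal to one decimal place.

205.3

Free-air correction = 0.3086 × 2079.4 = 641.70 mGal
Free-air anomaly = 981380.46 − 981651.20 + (641.70) = 370.96 mGal
Bouguer slab correction = 0.04193 × 1.90 × 2079.4 = 165.66 mGal
Simple Bouguer anomaly = 370.96 − (165.66) = 205.30 mGal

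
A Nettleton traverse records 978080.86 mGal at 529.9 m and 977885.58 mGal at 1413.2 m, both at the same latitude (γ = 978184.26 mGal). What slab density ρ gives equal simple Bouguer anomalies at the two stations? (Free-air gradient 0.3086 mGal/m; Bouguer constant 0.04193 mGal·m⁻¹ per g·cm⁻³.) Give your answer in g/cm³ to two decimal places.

Δg_obs = 977885.58 − 978080.86 = -195.28 mGal over Δh = 1413.2 − 529.9 = 883.3 m
Equal Bouguer anomalies ⇒ Δg_obs + (0.3086 − 0.04193ρ)·Δh = 0
0.3086 − 0.04193ρ = −Δg_obs/Δh = 0.22108
ρ = (0.3086 − 0.22108) / 0.04193 = 2.09 g/cm³

2.09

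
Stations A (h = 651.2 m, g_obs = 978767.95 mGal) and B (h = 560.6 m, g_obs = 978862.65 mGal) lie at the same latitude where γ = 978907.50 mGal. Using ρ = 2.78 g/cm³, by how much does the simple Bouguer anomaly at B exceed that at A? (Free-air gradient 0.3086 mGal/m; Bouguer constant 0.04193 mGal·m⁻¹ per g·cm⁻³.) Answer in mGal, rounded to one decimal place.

77.3

Δg_SB(A) = 978767.95 − 978907.50 + 0.3086×651.2 − 0.04193×2.78×651.2 = -14.50 mGal
Δg_SB(B) = 978862.65 − 978907.50 + 0.3086×560.6 − 0.04193×2.78×560.6 = 62.80 mGal
Difference = 62.80 − (-14.50) = 77.30 mGal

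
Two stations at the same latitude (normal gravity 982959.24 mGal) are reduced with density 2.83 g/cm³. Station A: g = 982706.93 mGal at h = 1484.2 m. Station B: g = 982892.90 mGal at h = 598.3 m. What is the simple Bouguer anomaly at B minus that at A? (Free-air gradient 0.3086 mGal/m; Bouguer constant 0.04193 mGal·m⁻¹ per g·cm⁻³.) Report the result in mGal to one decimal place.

17.7

Δg_SB(A) = 982706.93 − 982959.24 + 0.3086×1484.2 − 0.04193×2.83×1484.2 = 29.60 mGal
Δg_SB(B) = 982892.90 − 982959.24 + 0.3086×598.3 − 0.04193×2.83×598.3 = 47.30 mGal
Difference = 47.30 − (29.60) = 17.70 mGal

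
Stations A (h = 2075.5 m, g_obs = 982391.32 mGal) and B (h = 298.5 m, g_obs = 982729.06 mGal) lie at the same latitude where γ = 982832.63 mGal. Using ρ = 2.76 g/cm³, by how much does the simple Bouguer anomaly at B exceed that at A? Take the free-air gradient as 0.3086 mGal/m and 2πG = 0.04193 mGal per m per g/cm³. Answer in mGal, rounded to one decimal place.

Δg_SB(A) = 982391.32 − 982832.63 + 0.3086×2075.5 − 0.04193×2.76×2075.5 = -41.00 mGal
Δg_SB(B) = 982729.06 − 982832.63 + 0.3086×298.5 − 0.04193×2.76×298.5 = -46.00 mGal
Difference = -46.00 − (-41.00) = -5.00 mGal

-5.0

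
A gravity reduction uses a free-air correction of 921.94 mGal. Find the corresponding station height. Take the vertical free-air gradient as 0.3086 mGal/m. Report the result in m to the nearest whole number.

h = 921.94 / 0.3086 = 2987.49 m

2987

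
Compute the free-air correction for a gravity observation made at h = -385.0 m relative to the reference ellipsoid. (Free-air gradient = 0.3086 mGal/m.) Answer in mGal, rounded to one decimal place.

-118.8

Free-air correction = 0.3086 × -385.0 = -118.8 mGal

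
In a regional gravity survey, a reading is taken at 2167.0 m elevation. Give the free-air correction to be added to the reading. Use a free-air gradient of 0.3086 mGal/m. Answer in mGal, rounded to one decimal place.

668.7

Free-air correction = 0.3086 × 2167.0 = 668.7 mGal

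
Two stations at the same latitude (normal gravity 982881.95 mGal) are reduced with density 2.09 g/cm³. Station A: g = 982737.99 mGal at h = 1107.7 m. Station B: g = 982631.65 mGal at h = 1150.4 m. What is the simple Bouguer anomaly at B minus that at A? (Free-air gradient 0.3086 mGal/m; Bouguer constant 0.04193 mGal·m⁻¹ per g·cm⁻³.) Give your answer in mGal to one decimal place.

-96.9

Δg_SB(A) = 982737.99 − 982881.95 + 0.3086×1107.7 − 0.04193×2.09×1107.7 = 100.80 mGal
Δg_SB(B) = 982631.65 − 982881.95 + 0.3086×1150.4 − 0.04193×2.09×1150.4 = 3.90 mGal
Difference = 3.90 − (100.80) = -96.90 mGal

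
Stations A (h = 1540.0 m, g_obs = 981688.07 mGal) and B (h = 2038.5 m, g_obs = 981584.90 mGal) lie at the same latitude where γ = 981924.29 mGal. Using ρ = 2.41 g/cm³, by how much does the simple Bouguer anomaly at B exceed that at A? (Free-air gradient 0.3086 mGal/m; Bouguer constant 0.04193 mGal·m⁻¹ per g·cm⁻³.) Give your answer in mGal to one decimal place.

0.3

Δg_SB(A) = 981688.07 − 981924.29 + 0.3086×1540.0 − 0.04193×2.41×1540.0 = 83.40 mGal
Δg_SB(B) = 981584.90 − 981924.29 + 0.3086×2038.5 − 0.04193×2.41×2038.5 = 83.70 mGal
Difference = 83.70 − (83.40) = 0.30 mGal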